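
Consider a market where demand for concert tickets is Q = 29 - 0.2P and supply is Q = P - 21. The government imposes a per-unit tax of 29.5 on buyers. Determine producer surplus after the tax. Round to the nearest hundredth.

124.03

Rewriting demand in inverse form: P = 145 - 5Q.
Rewriting supply in inverse form: P = 21 + Q.
Pre-tax equilibrium: 145 - 5Q = 21 + Q gives Q* = 20.6667, P* = 41.6667.
A tax on buyers shifts demand down by 29.5: (145 - 29.5) - 5Q = 21 + Q, so Q_t = 15.75. Buyers pay P_b = 66.25; sellers receive P_s = P_b - 29.5 = 36.75.
Producer surplus is the triangle above supply below P_s: (1/2)(15.75)(36.75 - 21) = 124.0312.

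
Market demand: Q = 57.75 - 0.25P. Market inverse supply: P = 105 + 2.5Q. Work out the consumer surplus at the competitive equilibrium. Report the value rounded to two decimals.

751.53

Rewriting demand in inverse form: P = 231 - 4Q.
Setting demand equal to supply, 126 = 6.5Q, so Q* = 19.3846 and P* = 153.4615.
Consumer surplus is the triangle under demand above P*: (1/2)(19.3846)(231 - 153.4615) = (1/2)(19.3846)(77.5385) = 751.5266.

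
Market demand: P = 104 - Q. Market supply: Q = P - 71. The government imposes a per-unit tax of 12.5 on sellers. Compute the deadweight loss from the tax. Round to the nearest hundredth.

Rewriting supply in inverse form: P = 71 + Q.
Without the tax, 104 - Q = 71 + Q so Q* = 16.5 and P* = 87.5.
With the tax, sellers need 12.5 more per unit: 104 - Q = 71 + Q + 12.5, so Q_t = 10.25. Buyers pay P_b = 93.75; sellers receive P_s = P_b - 12.5 = 81.25.
The welfare triangle lost has base Q* - Q_t = 6.25 and height t = 12.5, so DWL = (1/2)(6.25)(12.5) = 39.0625.

39.06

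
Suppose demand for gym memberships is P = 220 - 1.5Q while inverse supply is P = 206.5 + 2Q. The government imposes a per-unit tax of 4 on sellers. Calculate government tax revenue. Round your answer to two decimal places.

Pre-tax equilibrium: 220 - 1.5Q = 206.5 + 2Q gives Q* = 3.8571, P* = 214.2143.
A tax on sellers shifts supply up by 4: 220 - 1.5Q = 206.5 + 2Q + 4, so Q_t = 2.7143. Buyers pay P_b = 215.9286; sellers receive P_s = P_b - 4 = 211.9286.
Revenue is the tax times quantity traded: 4 x 2.7143 = 10.8571.

10.86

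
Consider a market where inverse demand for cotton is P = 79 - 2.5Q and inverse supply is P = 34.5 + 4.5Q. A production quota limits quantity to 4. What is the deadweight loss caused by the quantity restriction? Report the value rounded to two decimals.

19.45

Unrestricted equilibrium: Q* = (79 - 34.5)/(2.5 + 4.5) = 6.3571.
At Q = 4 the demand price is 79 - 2.5(4) = 69 and the supply price is 34.5 + 4.5(4) = 52.5.
DWL = (1/2)(gap between curves at 4) x (Q* - 4) = (1/2)(16.5)(2.3571) = 19.4464.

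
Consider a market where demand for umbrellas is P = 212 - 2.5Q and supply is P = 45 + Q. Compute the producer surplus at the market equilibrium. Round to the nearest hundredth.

1138.33

Set 212 - 2.5Q = 45 + Q, which gives 167 = 3.5Q, so Q* = 47.7143 and P* = 212 - 2.5(47.7143) = 92.7143.
The supply curve's price intercept is 45, so PS = (1/2)(Q*)(P* - 45) = (1/2)(47.7143)(47.7143) = 1138.3265.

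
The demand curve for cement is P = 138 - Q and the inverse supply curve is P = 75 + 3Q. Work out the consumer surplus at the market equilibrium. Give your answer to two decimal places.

124.03

Set 138 - Q = 75 + 3Q, which gives 63 = 4Q, so Q* = 15.75 and P* = 138 - (15.75) = 122.25.
The demand choke price is 138, so CS = (1/2)(Q*)(138 - P*) = (1/2)(15.75)(15.75) = 124.0312.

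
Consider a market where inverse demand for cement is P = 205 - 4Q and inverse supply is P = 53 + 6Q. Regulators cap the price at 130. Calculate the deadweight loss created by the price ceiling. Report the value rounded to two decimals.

28.01

Free-market equilibrium: 205 - 4Q = 53 + 6Q gives Q* = 15.2, P* = 144.2.
At the ceiling price 130, quantity supplied is (130 - 53)/6 = 12.8333; supply is the short side, so Q = 12.8333 trades at P = 130.
The lost-trades triangle has base Q* - 12.8333 = 2.3667 and height equal to the gap between the curves at Q = 12.8333, which is 153.6667 - 130 = 23.6667. DWL = (1/2)(2.3667)(23.6667) = 28.0056.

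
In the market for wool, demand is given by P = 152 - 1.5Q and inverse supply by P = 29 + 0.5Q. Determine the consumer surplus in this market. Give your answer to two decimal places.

2836.69

Set 152 - 1.5Q = 29 + 0.5Q, which gives 123 = 2Q, so Q* = 61.5 and P* = 152 - 1.5(61.5) = 59.75.
Consumer surplus is the triangle under demand above P*: (1/2)(61.5)(152 - 59.75) = (1/2)(61.5)(92.25) = 2836.6875.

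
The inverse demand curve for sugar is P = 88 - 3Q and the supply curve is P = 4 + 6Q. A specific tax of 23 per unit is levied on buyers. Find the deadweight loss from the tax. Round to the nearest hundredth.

Without the tax, 88 - 3Q = 4 + 6Q so Q* = 9.3333 and P* = 60.
With the tax, buyers' net willingness to pay falls by 23: (88 - 23) - 3Q = 4 + 6Q, so Q_t = 6.7778. Buyers pay P_b = 67.6667; sellers receive P_s = P_b - 23 = 44.6667.
Deadweight loss is the triangle between the curves from Q_t to Q*: (1/2)(9.3333 - 6.7778)(23) = 29.3889.

29.39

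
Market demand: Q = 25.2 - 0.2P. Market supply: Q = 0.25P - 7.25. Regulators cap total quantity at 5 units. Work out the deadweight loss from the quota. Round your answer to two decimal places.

150.22

Rewriting demand in inverse form: P = 126 - 5Q.
Rewriting supply in inverse form: P = 29 + 4Q.
Unrestricted equilibrium: Q* = (126 - 29)/(5 + 4) = 10.7778.
At Q = 5 the demand price is 126 - 5(5) = 101 and the supply price is 29 + 4(5) = 49.
DWL = (1/2)(gap between curves at 5) x (Q* - 5) = (1/2)(52)(5.7778) = 150.2222.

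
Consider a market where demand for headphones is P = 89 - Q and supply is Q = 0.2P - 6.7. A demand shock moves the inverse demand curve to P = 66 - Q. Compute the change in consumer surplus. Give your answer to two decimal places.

-28.11

Rewriting supply in inverse form: P = 33.5 + 5Q.
Initial equilibrium: Q_0 = 9.25, P_0 = 79.75; CS_0 = (1/2)(9.25)(9.25) = 42.7812, PS_0 = (1/2)(9.25)(46.25) = 213.9062.
New equilibrium: 66 - Q = 33.5 + 5Q gives Q_1 = 5.4167, P_1 = 60.5833; CS_1 = 14.6701, PS_1 = 73.3507.
Change in consumer surplus = 14.6701 - 42.7812 = -28.1111.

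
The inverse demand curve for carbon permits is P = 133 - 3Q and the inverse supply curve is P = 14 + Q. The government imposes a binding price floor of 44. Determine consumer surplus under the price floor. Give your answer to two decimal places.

1320.17

Free-market equilibrium: 133 - 3Q = 14 + Q gives Q* = 29.75, P* = 43.75.
At the floor price 44, quantity demanded is (133 - 44)/3 = 29.6667; demand is the short side, so Q = 29.6667 trades at P = 44.
CS is the triangle under demand above 44: (1/2)(29.6667)(133 - 44) = 1320.1667.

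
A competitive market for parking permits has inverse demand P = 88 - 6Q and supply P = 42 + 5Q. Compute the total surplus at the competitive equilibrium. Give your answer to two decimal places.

96.18

Equilibrium: 88 - 6Q = 42 + 5Q, so Q* = 4.1818 and P* = 62.9091.
CS = (1/2)(4.1818)(25.0909) = 52.4628 and PS = (1/2)(4.1818)(20.9091) = 43.719, so total surplus = 96.1818.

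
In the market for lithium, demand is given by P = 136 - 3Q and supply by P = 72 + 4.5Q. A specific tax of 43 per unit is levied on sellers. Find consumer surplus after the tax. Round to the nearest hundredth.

11.76

Pre-tax equilibrium: 136 - 3Q = 72 + 4.5Q gives Q* = 8.5333, P* = 110.4.
A tax on sellers shifts supply up by 43: 136 - 3Q = 72 + 4.5Q + 43, so Q_t = 2.8. Buyers pay P_b = 127.6; sellers receive P_s = P_b - 43 = 84.6.
Consumer surplus is the triangle under demand above P_b: (1/2)(2.8)(136 - 127.6) = 11.76.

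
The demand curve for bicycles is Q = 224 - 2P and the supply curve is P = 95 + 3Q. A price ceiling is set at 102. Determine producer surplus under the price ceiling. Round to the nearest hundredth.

Rewriting demand in inverse form: P = 112 - 0.5Q.
Without the control, 112 - 0.5Q = 95 + 3Q so Q* = 4.8571 and P* = 109.5714.
At the ceiling price 102, quantity supplied is (102 - 95)/3 = 2.3333; supply is the short side, so Q = 2.3333 trades at P = 102.
PS is the triangle above supply below 102: (1/2)(2.3333)(102 - 95) = 8.1667.

8.17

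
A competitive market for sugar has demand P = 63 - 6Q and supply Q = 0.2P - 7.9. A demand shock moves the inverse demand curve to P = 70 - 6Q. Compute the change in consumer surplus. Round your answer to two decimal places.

9.37

Rewriting supply in inverse form: P = 39.5 + 5Q.
Initial equilibrium: Q_0 = 2.1364, P_0 = 50.1818; CS_0 = (1/2)(2.1364)(12.8182) = 13.6921, PS_0 = (1/2)(2.1364)(10.6818) = 11.4101.
New equilibrium: 70 - 6Q = 39.5 + 5Q gives Q_1 = 2.7727, P_1 = 53.3636; CS_1 = 23.064, PS_1 = 19.22.
Change in consumer surplus = 23.064 - 13.6921 = 9.3719.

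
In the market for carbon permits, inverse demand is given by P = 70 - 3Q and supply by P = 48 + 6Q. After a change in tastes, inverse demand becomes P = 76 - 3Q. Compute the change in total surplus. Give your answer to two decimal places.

Initial equilibrium: Q_0 = 2.4444, P_0 = 62.6667; CS_0 = (1/2)(2.4444)(7.3333) = 8.963, PS_0 = (1/2)(2.4444)(14.6667) = 17.9259.
New equilibrium: 76 - 3Q = 48 + 6Q gives Q_1 = 3.1111, P_1 = 66.6667; CS_1 = 14.5185, PS_1 = 29.037.
Change in total surplus = (14.5185 + 29.037) - (8.963 + 17.9259) = 16.6667.

16.67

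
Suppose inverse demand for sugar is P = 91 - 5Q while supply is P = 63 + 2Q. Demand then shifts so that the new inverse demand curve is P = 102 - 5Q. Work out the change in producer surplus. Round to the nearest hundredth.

15.04

Initial equilibrium: Q_0 = 4, P_0 = 71; CS_0 = (1/2)(4)(20) = 40, PS_0 = (1/2)(4)(8) = 16.
New equilibrium: 102 - 5Q = 63 + 2Q gives Q_1 = 5.5714, P_1 = 74.1429; CS_1 = 77.602, PS_1 = 31.0408.
Change in producer surplus = 31.0408 - 16 = 15.0408.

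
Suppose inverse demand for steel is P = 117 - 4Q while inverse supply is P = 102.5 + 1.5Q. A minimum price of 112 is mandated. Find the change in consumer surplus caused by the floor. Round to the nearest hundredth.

Free-market equilibrium: 117 - 4Q = 102.5 + 1.5Q gives Q* = 2.6364, P* = 106.4545.
At the floor price 112, quantity demanded is (117 - 112)/4 = 1.25; demand is the short side, so Q = 1.25 trades at P = 112.
CS goes from (1/2)(2.6364)(10.5455) = 13.9008 to 3.125 (computed as (117 - 112)(1.25) - (1/2)(4)(1.25)^2), a change of -10.7758.

-10.78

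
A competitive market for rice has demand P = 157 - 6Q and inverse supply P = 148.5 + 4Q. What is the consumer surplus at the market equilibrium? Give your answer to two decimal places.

Set 157 - 6Q = 148.5 + 4Q, which gives 8.5 = 10Q, so Q* = 0.85 and P* = 157 - 6(0.85) = 151.9.
The demand choke price is 157, so CS = (1/2)(Q*)(157 - P*) = (1/2)(0.85)(5.1) = 2.1675.

2.17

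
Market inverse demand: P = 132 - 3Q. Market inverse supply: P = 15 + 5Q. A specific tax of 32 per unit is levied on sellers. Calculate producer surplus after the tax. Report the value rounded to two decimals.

Without the tax, 132 - 3Q = 15 + 5Q so Q* = 14.625 and P* = 88.125.
A tax on sellers shifts supply up by 32: 132 - 3Q = 15 + 5Q + 32, so Q_t = 10.625. Buyers pay P_b = 100.125; sellers receive P_s = P_b - 32 = 68.125.
Producer surplus is the triangle above supply below P_s: (1/2)(10.625)(68.125 - 15) = 282.2266.

282.23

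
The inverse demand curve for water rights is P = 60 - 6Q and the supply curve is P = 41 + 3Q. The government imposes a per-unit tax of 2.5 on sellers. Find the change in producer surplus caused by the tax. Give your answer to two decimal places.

-1.64

Pre-tax equilibrium: 60 - 6Q = 41 + 3Q gives Q* = 2.1111, P* = 47.3333.
With the tax, sellers need 2.5 more per unit: 60 - 6Q = 41 + 3Q + 2.5, so Q_t = 1.8333. Buyers pay P_b = 49; sellers receive P_s = P_b - 2.5 = 46.5.
PS falls from (1/2)(2.1111)(6.3333) = 6.6852 to (1/2)(1.8333)(5.5) = 5.0417, a change of -1.6435.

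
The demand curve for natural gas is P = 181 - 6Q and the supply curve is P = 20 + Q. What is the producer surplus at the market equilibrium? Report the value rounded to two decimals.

264.50

Equilibrium: 181 - 6Q = 20 + Q, so Q* = 23 and P* = 43.
PS is the area between P* and the supply curve from 0 to Q*: (1/2)(23)(23) = 264.5.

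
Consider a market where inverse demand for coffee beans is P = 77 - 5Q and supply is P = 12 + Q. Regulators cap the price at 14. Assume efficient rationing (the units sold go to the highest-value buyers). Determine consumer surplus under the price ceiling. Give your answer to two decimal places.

116.00

Without the control, 77 - 5Q = 12 + Q so Q* = 10.8333 and P* = 22.8333.
At P = 14, sellers supply (14 - 12)/1 = 2 while buyers want more, so the quantity traded is 2 at price 14.
The demand price at Q = 2 is 67. CS is the trapezoid between demand and 14 over [0, 2]: (1/2)[(77 - 14) + (67 - 14)](2) = 116.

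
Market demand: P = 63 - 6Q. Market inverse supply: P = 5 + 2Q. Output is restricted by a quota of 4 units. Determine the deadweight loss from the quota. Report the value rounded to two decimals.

42.25

Unrestricted equilibrium: Q* = (63 - 5)/(6 + 2) = 7.25.
At Q = 4 the demand price is 63 - 6(4) = 39 and the supply price is 5 + 2(4) = 13.
Deadweight loss is the triangle between the curves from 4 to 7.25: (1/2)(39 - 13)(7.25 - 4) = 42.25.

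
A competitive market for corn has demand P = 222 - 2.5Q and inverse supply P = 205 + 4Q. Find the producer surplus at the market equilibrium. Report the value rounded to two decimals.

13.68

Setting demand equal to supply, 17 = 6.5Q, so Q* = 2.6154 and P* = 215.4615.
The supply curve's price intercept is 205, so PS = (1/2)(Q*)(P* - 205) = (1/2)(2.6154)(10.4615) = 13.6805.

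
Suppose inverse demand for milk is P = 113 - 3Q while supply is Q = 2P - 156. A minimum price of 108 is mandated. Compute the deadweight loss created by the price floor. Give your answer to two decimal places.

121.53

Rewriting supply in inverse form: P = 78 + 0.5Q.
Free-market equilibrium: 113 - 3Q = 78 + 0.5Q gives Q* = 10, P* = 83.
At P = 108, buyers demand (113 - 108)/3 = 1.6667 while sellers would supply more, so the quantity traded is 1.6667 at price 108.
The lost-trades triangle has base Q* - 1.6667 = 8.3333 and height equal to the gap between the curves at Q = 1.6667, which is 108 - 78.8333 = 29.1667. DWL = (1/2)(8.3333)(29.1667) = 121.5278.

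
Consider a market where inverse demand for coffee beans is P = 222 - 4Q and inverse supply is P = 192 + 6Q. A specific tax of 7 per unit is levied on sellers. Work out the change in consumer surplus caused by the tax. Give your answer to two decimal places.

Without the tax, 222 - 4Q = 192 + 6Q so Q* = 3 and P* = 210.
A tax on sellers shifts supply up by 7: 222 - 4Q = 192 + 6Q + 7, so Q_t = 2.3. Buyers pay P_b = 212.8; sellers receive P_s = P_b - 7 = 205.8.
Consumers lose the trapezoid between P* and P_b out to Q_t plus the triangle from Q_t to Q*: change in CS = 10.58 - 18 = -7.42.

-7.42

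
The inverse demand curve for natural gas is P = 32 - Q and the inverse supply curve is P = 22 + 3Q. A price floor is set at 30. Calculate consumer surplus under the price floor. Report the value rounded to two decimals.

2.00

Free-market equilibrium: 32 - Q = 22 + 3Q gives Q* = 2.5, P* = 29.5.
At the floor price 30, quantity demanded is (32 - 30)/1 = 2; demand is the short side, so Q = 2 trades at P = 30.
CS is the triangle under demand above 30: (1/2)(2)(32 - 30) = 2.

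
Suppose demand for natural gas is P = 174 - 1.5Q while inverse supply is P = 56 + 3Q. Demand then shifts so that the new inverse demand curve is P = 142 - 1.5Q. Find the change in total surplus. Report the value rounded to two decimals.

Initial equilibrium: Q_0 = 26.2222, P_0 = 134.6667; CS_0 = (1/2)(26.2222)(39.3333) = 515.7037, PS_0 = (1/2)(26.2222)(78.6667) = 1031.4074.
New equilibrium: 142 - 1.5Q = 56 + 3Q gives Q_1 = 19.1111, P_1 = 113.3333; CS_1 = 273.9259, PS_1 = 547.8519.
Change in total surplus = (273.9259 + 547.8519) - (515.7037 + 1031.4074) = -725.3333.

-725.33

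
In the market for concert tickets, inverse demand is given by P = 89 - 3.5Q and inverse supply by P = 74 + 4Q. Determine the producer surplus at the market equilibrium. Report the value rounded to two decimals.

Set 89 - 3.5Q = 74 + 4Q, which gives 15 = 7.5Q, so Q* = 2 and P* = 89 - 3.5(2) = 82.
PS is the area between P* and the supply curve from 0 to Q*: (1/2)(2)(8) = 8.

8.00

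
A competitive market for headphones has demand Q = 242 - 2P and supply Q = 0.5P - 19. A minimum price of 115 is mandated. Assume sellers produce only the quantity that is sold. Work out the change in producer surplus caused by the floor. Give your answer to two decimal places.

Rewriting demand in inverse form: P = 121 - 0.5Q.
Rewriting supply in inverse form: P = 38 + 2Q.
Without the control, 121 - 0.5Q = 38 + 2Q so Q* = 33.2 and P* = 104.4.
At the floor price 115, quantity demanded is (121 - 115)/0.5 = 12; demand is the short side, so Q = 12 trades at P = 115.
PS goes from (1/2)(33.2)(66.4) = 1102.24 to 780 (computed as (115 - 38)(12) - (1/2)(2)(12)^2), a change of -322.24.

-322.24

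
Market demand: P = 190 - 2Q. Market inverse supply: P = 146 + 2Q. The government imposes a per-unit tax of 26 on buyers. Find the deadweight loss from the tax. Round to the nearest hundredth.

84.50

Without the tax, 190 - 2Q = 146 + 2Q so Q* = 11 and P* = 168.
A tax on buyers shifts demand down by 26: (190 - 26) - 2Q = 146 + 2Q, so Q_t = 4.5. Buyers pay P_b = 181; sellers receive P_s = P_b - 26 = 155.
Deadweight loss is the triangle between the curves from Q_t to Q*: (1/2)(11 - 4.5)(26) = 84.5.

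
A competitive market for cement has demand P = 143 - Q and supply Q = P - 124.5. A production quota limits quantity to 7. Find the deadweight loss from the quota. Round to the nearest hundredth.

5.06

Rewriting supply in inverse form: P = 124.5 + Q.
Unrestricted equilibrium: Q* = (143 - 124.5)/(1 + 1) = 9.25.
At Q = 7 the demand price is 143 - (7) = 136 and the supply price is 124.5 + (7) = 131.5.
DWL = (1/2)(gap between curves at 7) x (Q* - 7) = (1/2)(4.5)(2.25) = 5.0625.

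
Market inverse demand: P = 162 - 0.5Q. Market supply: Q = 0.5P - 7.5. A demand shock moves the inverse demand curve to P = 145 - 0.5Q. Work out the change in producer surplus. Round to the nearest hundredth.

Rewriting supply in inverse form: P = 15 + 2Q.
Initial equilibrium: Q_0 = 58.8, P_0 = 132.6; CS_0 = (1/2)(58.8)(29.4) = 864.36, PS_0 = (1/2)(58.8)(117.6) = 3457.44.
New equilibrium: 145 - 0.5Q = 15 + 2Q gives Q_1 = 52, P_1 = 119; CS_1 = 676, PS_1 = 2704.
Change in producer surplus = 2704 - 3457.44 = -753.44.

-753.44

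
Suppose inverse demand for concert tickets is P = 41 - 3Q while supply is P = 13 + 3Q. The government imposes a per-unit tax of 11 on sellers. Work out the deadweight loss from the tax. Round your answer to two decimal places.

10.08

Without the tax, 41 - 3Q = 13 + 3Q so Q* = 4.6667 and P* = 27.
With the tax, sellers need 11 more per unit: 41 - 3Q = 13 + 3Q + 11, so Q_t = 2.8333. Buyers pay P_b = 32.5; sellers receive P_s = P_b - 11 = 21.5.
Deadweight loss is the triangle between the curves from Q_t to Q*: (1/2)(4.6667 - 2.8333)(11) = 10.0833.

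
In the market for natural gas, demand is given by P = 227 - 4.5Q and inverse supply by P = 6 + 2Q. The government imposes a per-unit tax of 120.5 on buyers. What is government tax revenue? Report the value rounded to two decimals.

1863.12

Without the tax, 227 - 4.5Q = 6 + 2Q so Q* = 34 and P* = 74.
With the tax, buyers' net willingness to pay falls by 120.5: (227 - 120.5) - 4.5Q = 6 + 2Q, so Q_t = 15.4615. Buyers pay P_b = 157.4231; sellers receive P_s = P_b - 120.5 = 36.9231.
Tax revenue = t x Q_t = 120.5 x 15.4615 = 1863.1154.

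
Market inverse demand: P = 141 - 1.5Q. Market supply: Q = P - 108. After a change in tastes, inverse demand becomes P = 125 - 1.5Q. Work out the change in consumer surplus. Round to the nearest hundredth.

-96.00

Rewriting supply in inverse form: P = 108 + Q.
Initial equilibrium: Q_0 = 13.2, P_0 = 121.2; CS_0 = (1/2)(13.2)(19.8) = 130.68, PS_0 = (1/2)(13.2)(13.2) = 87.12.
New equilibrium: 125 - 1.5Q = 108 + Q gives Q_1 = 6.8, P_1 = 114.8; CS_1 = 34.68, PS_1 = 23.12.
Change in consumer surplus = 34.68 - 130.68 = -96.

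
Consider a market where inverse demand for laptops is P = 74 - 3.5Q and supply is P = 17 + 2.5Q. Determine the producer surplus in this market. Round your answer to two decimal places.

112.81

Equilibrium: 74 - 3.5Q = 17 + 2.5Q, so Q* = 9.5 and P* = 40.75.
PS is the area between P* and the supply curve from 0 to Q*: (1/2)(9.5)(23.75) = 112.8125.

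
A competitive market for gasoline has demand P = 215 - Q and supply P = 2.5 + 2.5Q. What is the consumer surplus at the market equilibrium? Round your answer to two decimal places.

1843.11

Setting demand equal to supply, 212.5 = 3.5Q, so Q* = 60.7143 and P* = 154.2857.
The demand choke price is 215, so CS = (1/2)(Q*)(215 - P*) = (1/2)(60.7143)(60.7143) = 1843.1122.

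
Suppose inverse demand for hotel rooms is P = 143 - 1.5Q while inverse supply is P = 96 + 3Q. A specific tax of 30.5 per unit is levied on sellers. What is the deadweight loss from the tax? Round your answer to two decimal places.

Without the tax, 143 - 1.5Q = 96 + 3Q so Q* = 10.4444 and P* = 127.3333.
A tax on sellers shifts supply up by 30.5: 143 - 1.5Q = 96 + 3Q + 30.5, so Q_t = 3.6667. Buyers pay P_b = 137.5; sellers receive P_s = P_b - 30.5 = 107.
Deadweight loss is the triangle between the curves from Q_t to Q*: (1/2)(10.4444 - 3.6667)(30.5) = 103.3611.

103.36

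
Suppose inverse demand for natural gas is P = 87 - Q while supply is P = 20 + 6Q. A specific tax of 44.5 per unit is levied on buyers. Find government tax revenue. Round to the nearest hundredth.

143.04

Without the tax, 87 - Q = 20 + 6Q so Q* = 9.5714 and P* = 77.4286.
A tax on buyers shifts demand down by 44.5: (87 - 44.5) - Q = 20 + 6Q, so Q_t = 3.2143. Buyers pay P_b = 83.7857; sellers receive P_s = P_b - 44.5 = 39.2857.
Tax revenue = t x Q_t = 44.5 x 3.2143 = 143.0357.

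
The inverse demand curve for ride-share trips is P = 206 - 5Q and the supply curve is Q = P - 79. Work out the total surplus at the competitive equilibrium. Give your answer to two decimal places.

Rewriting supply in inverse form: P = 79 + Q.
Setting demand equal to supply, 127 = 6Q, so Q* = 21.1667 and P* = 100.1667.
CS = (1/2)(21.1667)(105.8333) = 1120.0694 and PS = (1/2)(21.1667)(21.1667) = 224.0139, so total surplus = 1344.0833.

1344.08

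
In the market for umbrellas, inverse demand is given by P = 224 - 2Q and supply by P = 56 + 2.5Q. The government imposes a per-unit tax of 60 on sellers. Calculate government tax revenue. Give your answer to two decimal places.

1440.00

Without the tax, 224 - 2Q = 56 + 2.5Q so Q* = 37.3333 and P* = 149.3333.
With the tax, sellers need 60 more per unit: 224 - 2Q = 56 + 2.5Q + 60, so Q_t = 24. Buyers pay P_b = 176; sellers receive P_s = P_b - 60 = 116.
Tax revenue = t x Q_t = 60 x 24 = 1440.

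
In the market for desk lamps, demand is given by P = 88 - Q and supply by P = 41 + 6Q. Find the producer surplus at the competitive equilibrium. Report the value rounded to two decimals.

Setting demand equal to supply, 47 = 7Q, so Q* = 6.7143 and P* = 81.2857.
The supply curve's price intercept is 41, so PS = (1/2)(Q*)(P* - 41) = (1/2)(6.7143)(40.2857) = 135.2449.

135.24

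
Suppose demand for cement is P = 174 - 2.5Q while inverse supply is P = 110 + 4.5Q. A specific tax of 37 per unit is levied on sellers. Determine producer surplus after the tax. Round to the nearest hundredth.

33.47

Without the tax, 174 - 2.5Q = 110 + 4.5Q so Q* = 9.1429 and P* = 151.1429.
With the tax, sellers need 37 more per unit: 174 - 2.5Q = 110 + 4.5Q + 37, so Q_t = 3.8571. Buyers pay P_b = 164.3571; sellers receive P_s = P_b - 37 = 127.3571.
Producer surplus is the triangle above supply below P_s: (1/2)(3.8571)(127.3571 - 110) = 33.4745.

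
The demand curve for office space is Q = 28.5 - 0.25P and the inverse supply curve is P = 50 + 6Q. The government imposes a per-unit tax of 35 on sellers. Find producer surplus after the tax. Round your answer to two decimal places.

25.23

Rewriting demand in inverse form: P = 114 - 4Q.
Pre-tax equilibrium: 114 - 4Q = 50 + 6Q gives Q* = 6.4, P* = 88.4.
With the tax, sellers need 35 more per unit: 114 - 4Q = 50 + 6Q + 35, so Q_t = 2.9. Buyers pay P_b = 102.4; sellers receive P_s = P_b - 35 = 67.4.
Producer surplus is the triangle above supply below P_s: (1/2)(2.9)(67.4 - 50) = 25.23.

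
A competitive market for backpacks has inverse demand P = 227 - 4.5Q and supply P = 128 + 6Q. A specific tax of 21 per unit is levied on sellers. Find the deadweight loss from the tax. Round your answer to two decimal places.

21.00

Pre-tax equilibrium: 227 - 4.5Q = 128 + 6Q gives Q* = 9.4286, P* = 184.5714.
A tax on sellers shifts supply up by 21: 227 - 4.5Q = 128 + 6Q + 21, so Q_t = 7.4286. Buyers pay P_b = 193.5714; sellers receive P_s = P_b - 21 = 172.5714.
The welfare triangle lost has base Q* - Q_t = 2 and height t = 21, so DWL = (1/2)(2)(21) = 21.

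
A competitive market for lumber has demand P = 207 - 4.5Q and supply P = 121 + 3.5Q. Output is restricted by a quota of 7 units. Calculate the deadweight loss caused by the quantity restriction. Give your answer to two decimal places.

Unrestricted equilibrium: Q* = (207 - 121)/(4.5 + 3.5) = 10.75.
At Q = 7 the demand price is 207 - 4.5(7) = 175.5 and the supply price is 121 + 3.5(7) = 145.5.
Deadweight loss is the triangle between the curves from 7 to 10.75: (1/2)(175.5 - 145.5)(10.75 - 7) = 56.25.

56.25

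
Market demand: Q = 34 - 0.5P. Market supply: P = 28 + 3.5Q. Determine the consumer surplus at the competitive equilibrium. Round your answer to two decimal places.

52.89

Rewriting demand in inverse form: P = 68 - 2Q.
Set 68 - 2Q = 28 + 3.5Q, which gives 40 = 5.5Q, so Q* = 7.2727 and P* = 68 - 2(7.2727) = 53.4545.
CS is the area between the demand curve and P* from 0 to Q*: (1/2)(7.2727)(14.5455) = 52.8926.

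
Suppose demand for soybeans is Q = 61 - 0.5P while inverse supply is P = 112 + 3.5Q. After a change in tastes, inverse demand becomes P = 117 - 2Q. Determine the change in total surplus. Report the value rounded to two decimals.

Rewriting demand in inverse form: P = 122 - 2Q.
Initial equilibrium: Q_0 = 1.8182, P_0 = 118.3636; CS_0 = (1/2)(1.8182)(3.6364) = 3.3058, PS_0 = (1/2)(1.8182)(6.3636) = 5.7851.
New equilibrium: 117 - 2Q = 112 + 3.5Q gives Q_1 = 0.9091, P_1 = 115.1818; CS_1 = 0.8264, PS_1 = 1.4463.
Change in total surplus = (0.8264 + 1.4463) - (3.3058 + 5.7851) = -6.8182.

-6.82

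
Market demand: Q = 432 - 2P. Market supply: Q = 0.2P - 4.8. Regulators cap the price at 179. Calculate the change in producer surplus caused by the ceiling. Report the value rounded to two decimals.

-644.11

Rewriting demand in inverse form: P = 216 - 0.5Q.
Rewriting supply in inverse form: P = 24 + 5Q.
Without the control, 216 - 0.5Q = 24 + 5Q so Q* = 34.9091 and P* = 198.5455.
At P = 179, sellers supply (179 - 24)/5 = 31 while buyers want more, so the quantity traded is 31 at price 179.
PS goes from (1/2)(34.9091)(174.5455) = 3046.6116 to 2402.5 (computed as (179 - 24)(31) - (1/2)(5)(31)^2), a change of -644.1116.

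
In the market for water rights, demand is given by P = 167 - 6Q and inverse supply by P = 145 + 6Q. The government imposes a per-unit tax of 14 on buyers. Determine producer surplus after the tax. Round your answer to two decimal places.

1.33

Without the tax, 167 - 6Q = 145 + 6Q so Q* = 1.8333 and P* = 156.
A tax on buyers shifts demand down by 14: (167 - 14) - 6Q = 145 + 6Q, so Q_t = 0.6667. Buyers pay P_b = 163; sellers receive P_s = P_b - 14 = 149.
Producer surplus is the triangle above supply below P_s: (1/2)(0.6667)(149 - 145) = 1.3333.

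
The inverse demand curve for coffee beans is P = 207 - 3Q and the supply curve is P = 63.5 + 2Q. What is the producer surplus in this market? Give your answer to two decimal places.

Set 207 - 3Q = 63.5 + 2Q, which gives 143.5 = 5Q, so Q* = 28.7 and P* = 207 - 3(28.7) = 120.9.
Producer surplus is the triangle above supply below P*: (1/2)(28.7)(120.9 - 63.5) = (1/2)(28.7)(57.4) = 823.69.

823.69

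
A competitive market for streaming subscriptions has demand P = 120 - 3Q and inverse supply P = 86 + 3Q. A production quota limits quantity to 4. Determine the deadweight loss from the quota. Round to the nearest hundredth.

Without the quota, 120 - 3Q = 86 + 3Q gives Q* = 5.6667.
At Q = 4 the demand price is 120 - 3(4) = 108 and the supply price is 86 + 3(4) = 98.
Deadweight loss is the triangle between the curves from 4 to 5.6667: (1/2)(108 - 98)(5.6667 - 4) = 8.3333.

8.33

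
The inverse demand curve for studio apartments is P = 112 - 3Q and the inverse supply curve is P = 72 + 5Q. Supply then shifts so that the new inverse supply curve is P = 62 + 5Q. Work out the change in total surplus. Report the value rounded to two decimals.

Initial equilibrium: Q_0 = 5, P_0 = 97; CS_0 = (1/2)(5)(15) = 37.5, PS_0 = (1/2)(5)(25) = 62.5.
New equilibrium: 112 - 3Q = 62 + 5Q gives Q_1 = 6.25, P_1 = 93.25; CS_1 = 58.5938, PS_1 = 97.6562.
Change in total surplus = (58.5938 + 97.6562) - (37.5 + 62.5) = 56.25.

56.25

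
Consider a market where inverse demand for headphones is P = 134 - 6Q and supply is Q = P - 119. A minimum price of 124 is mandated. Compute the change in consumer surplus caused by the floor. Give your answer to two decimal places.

-5.44

Rewriting supply in inverse form: P = 119 + Q.
Free-market equilibrium: 134 - 6Q = 119 + Q gives Q* = 2.1429, P* = 121.1429.
At P = 124, buyers demand (134 - 124)/6 = 1.6667 while sellers would supply more, so the quantity traded is 1.6667 at price 124.
CS goes from (1/2)(2.1429)(12.8571) = 13.7755 to 8.3333 (computed as (134 - 124)(1.6667) - (1/2)(6)(1.6667)^2), a change of -5.4422.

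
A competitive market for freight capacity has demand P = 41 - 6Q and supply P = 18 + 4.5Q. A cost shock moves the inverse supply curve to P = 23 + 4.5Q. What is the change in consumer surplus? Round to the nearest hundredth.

Initial equilibrium: Q_0 = 2.1905, P_0 = 27.8571; CS_0 = (1/2)(2.1905)(13.1429) = 14.3946, PS_0 = (1/2)(2.1905)(9.8571) = 10.7959.
New equilibrium: 41 - 6Q = 23 + 4.5Q gives Q_1 = 1.7143, P_1 = 30.7143; CS_1 = 8.8163, PS_1 = 6.6122.
Change in consumer surplus = 8.8163 - 14.3946 = -5.5782.

-5.58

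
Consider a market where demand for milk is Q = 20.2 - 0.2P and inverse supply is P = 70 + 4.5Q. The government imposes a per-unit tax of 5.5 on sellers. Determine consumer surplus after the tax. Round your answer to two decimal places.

18.01

Rewriting demand in inverse form: P = 101 - 5Q.
Pre-tax equilibrium: 101 - 5Q = 70 + 4.5Q gives Q* = 3.2632, P* = 84.6842.
With the tax, sellers need 5.5 more per unit: 101 - 5Q = 70 + 4.5Q + 5.5, so Q_t = 2.6842. Buyers pay P_b = 87.5789; sellers receive P_s = P_b - 5.5 = 82.0789.
CS = (1/2)(Q_t)(101 - P_b) = (1/2)(2.6842)(13.4211) = 18.0125.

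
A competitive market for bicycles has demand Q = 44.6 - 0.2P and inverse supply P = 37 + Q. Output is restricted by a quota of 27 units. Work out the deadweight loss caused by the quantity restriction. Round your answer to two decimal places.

48.00

Rewriting demand in inverse form: P = 223 - 5Q.
Unrestricted equilibrium: Q* = (223 - 37)/(5 + 1) = 31.
At Q = 27 the demand price is 223 - 5(27) = 88 and the supply price is 37 + (27) = 64.
Deadweight loss is the triangle between the curves from 27 to 31: (1/2)(88 - 64)(31 - 27) = 48.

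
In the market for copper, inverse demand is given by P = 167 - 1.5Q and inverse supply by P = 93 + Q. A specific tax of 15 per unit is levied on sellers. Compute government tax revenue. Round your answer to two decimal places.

354.00

Without the tax, 167 - 1.5Q = 93 + Q so Q* = 29.6 and P* = 122.6.
A tax on sellers shifts supply up by 15: 167 - 1.5Q = 93 + Q + 15, so Q_t = 23.6. Buyers pay P_b = 131.6; sellers receive P_s = P_b - 15 = 116.6.
Revenue is the tax times quantity traded: 15 x 23.6 = 354.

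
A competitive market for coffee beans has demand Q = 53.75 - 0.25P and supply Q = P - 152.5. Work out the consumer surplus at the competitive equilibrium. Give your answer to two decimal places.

312.50

Rewriting demand in inverse form: P = 215 - 4Q.
Rewriting supply in inverse form: P = 152.5 + Q.
Setting demand equal to supply, 62.5 = 5Q, so Q* = 12.5 and P* = 165.
The demand choke price is 215, so CS = (1/2)(Q*)(215 - P*) = (1/2)(12.5)(50) = 312.5.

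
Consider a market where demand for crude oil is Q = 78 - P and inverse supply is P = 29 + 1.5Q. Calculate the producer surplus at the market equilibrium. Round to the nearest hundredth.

288.12

Rewriting demand in inverse form: P = 78 - Q.
Setting demand equal to supply, 49 = 2.5Q, so Q* = 19.6 and P* = 58.4.
PS is the area between P* and the supply curve from 0 to Q*: (1/2)(19.6)(29.4) = 288.12.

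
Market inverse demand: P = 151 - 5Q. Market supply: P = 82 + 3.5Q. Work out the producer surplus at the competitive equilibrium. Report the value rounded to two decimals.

115.32

Setting demand equal to supply, 69 = 8.5Q, so Q* = 8.1176 and P* = 110.4118.
Producer surplus is the triangle above supply below P*: (1/2)(8.1176)(110.4118 - 82) = (1/2)(8.1176)(28.4118) = 115.3183.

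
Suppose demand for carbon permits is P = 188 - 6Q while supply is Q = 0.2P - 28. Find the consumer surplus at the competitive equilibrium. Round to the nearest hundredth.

57.12

Rewriting supply in inverse form: P = 140 + 5Q.
Set 188 - 6Q = 140 + 5Q, which gives 48 = 11Q, so Q* = 4.3636 and P* = 188 - 6(4.3636) = 161.8182.
Consumer surplus is the triangle under demand above P*: (1/2)(4.3636)(188 - 161.8182) = (1/2)(4.3636)(26.1818) = 57.124.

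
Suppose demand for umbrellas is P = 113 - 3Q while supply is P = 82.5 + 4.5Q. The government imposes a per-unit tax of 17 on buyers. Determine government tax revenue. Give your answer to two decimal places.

Without the tax, 113 - 3Q = 82.5 + 4.5Q so Q* = 4.0667 and P* = 100.8.
A tax on buyers shifts demand down by 17: (113 - 17) - 3Q = 82.5 + 4.5Q, so Q_t = 1.8. Buyers pay P_b = 107.6; sellers receive P_s = P_b - 17 = 90.6.
Tax revenue = t x Q_t = 17 x 1.8 = 30.6.

30.60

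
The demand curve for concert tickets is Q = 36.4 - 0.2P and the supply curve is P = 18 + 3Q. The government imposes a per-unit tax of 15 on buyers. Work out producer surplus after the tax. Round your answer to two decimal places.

520.34

Rewriting demand in inverse form: P = 182 - 5Q.
Pre-tax equilibrium: 182 - 5Q = 18 + 3Q gives Q* = 20.5, P* = 79.5.
With the tax, buyers' net willingness to pay falls by 15: (182 - 15) - 5Q = 18 + 3Q, so Q_t = 18.625. Buyers pay P_b = 88.875; sellers receive P_s = P_b - 15 = 73.875.
Producer surplus is the triangle above supply below P_s: (1/2)(18.625)(73.875 - 18) = 520.3359.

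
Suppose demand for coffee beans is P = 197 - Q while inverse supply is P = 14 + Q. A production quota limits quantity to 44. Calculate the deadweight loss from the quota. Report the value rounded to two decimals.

Unrestricted equilibrium: Q* = (197 - 14)/(1 + 1) = 91.5.
At Q = 44 the demand price is 197 - (44) = 153 and the supply price is 14 + (44) = 58.
Deadweight loss is the triangle between the curves from 44 to 91.5: (1/2)(153 - 58)(91.5 - 44) = 2256.25.

2256.25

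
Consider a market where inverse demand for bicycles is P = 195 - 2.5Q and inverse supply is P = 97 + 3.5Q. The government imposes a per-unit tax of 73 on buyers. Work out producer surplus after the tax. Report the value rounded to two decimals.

30.38

Without the tax, 195 - 2.5Q = 97 + 3.5Q so Q* = 16.3333 and P* = 154.1667.
A tax on buyers shifts demand down by 73: (195 - 73) - 2.5Q = 97 + 3.5Q, so Q_t = 4.1667. Buyers pay P_b = 184.5833; sellers receive P_s = P_b - 73 = 111.5833.
PS = (1/2)(Q_t)(P_s - 97) = (1/2)(4.1667)(14.5833) = 30.3819.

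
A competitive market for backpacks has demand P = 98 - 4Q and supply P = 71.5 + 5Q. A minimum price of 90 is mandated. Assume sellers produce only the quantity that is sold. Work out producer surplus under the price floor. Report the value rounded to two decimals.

Without the control, 98 - 4Q = 71.5 + 5Q so Q* = 2.9444 and P* = 86.2222.
At P = 90, buyers demand (98 - 90)/4 = 2 while sellers would supply more, so the quantity traded is 2 at price 90.
The supply price at Q = 2 is 81.5. PS is the trapezoid between 90 and supply over [0, 2]: (1/2)[(90 - 71.5) + (90 - 81.5)](2) = 27.

27.00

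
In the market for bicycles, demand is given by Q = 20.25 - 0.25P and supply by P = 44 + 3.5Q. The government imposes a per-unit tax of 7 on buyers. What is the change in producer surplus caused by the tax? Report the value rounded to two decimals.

-14.59

Rewriting demand in inverse form: P = 81 - 4Q.
Without the tax, 81 - 4Q = 44 + 3.5Q so Q* = 4.9333 and P* = 61.2667.
With the tax, buyers' net willingness to pay falls by 7: (81 - 7) - 4Q = 44 + 3.5Q, so Q_t = 4. Buyers pay P_b = 65; sellers receive P_s = P_b - 7 = 58.
Producers lose the trapezoid between P_s and P* out to Q_t plus the triangle from Q_t to Q*: change in PS = 28 - 42.5911 = -14.5911.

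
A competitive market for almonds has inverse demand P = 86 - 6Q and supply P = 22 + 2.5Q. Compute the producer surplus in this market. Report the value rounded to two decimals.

70.87

Setting demand equal to supply, 64 = 8.5Q, so Q* = 7.5294 and P* = 40.8235.
PS is the area between P* and the supply curve from 0 to Q*: (1/2)(7.5294)(18.8235) = 70.8651.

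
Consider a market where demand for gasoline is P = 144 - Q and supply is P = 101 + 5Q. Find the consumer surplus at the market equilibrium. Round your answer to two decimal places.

Equilibrium: 144 - Q = 101 + 5Q, so Q* = 7.1667 and P* = 136.8333.
The demand choke price is 144, so CS = (1/2)(Q*)(144 - P*) = (1/2)(7.1667)(7.1667) = 25.6806.

25.68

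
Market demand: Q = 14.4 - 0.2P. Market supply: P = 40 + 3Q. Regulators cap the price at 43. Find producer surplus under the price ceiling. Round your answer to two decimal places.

Rewriting demand in inverse form: P = 72 - 5Q.
Without the control, 72 - 5Q = 40 + 3Q so Q* = 4 and P* = 52.
At P = 43, sellers supply (43 - 40)/3 = 1 while buyers want more, so the quantity traded is 1 at price 43.
PS is the triangle above supply below 43: (1/2)(1)(43 - 40) = 1.5.

1.50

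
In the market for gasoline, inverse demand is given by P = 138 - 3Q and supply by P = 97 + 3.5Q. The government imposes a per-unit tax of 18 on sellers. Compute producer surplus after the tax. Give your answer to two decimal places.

21.91

Without the tax, 138 - 3Q = 97 + 3.5Q so Q* = 6.3077 and P* = 119.0769.
A tax on sellers shifts supply up by 18: 138 - 3Q = 97 + 3.5Q + 18, so Q_t = 3.5385. Buyers pay P_b = 127.3846; sellers receive P_s = P_b - 18 = 109.3846.
PS = (1/2)(Q_t)(P_s - 97) = (1/2)(3.5385)(12.3846) = 21.9112.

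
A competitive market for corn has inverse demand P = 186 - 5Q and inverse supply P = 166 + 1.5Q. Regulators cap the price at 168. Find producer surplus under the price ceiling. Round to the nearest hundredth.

Free-market equilibrium: 186 - 5Q = 166 + 1.5Q gives Q* = 3.0769, P* = 170.6154.
At the ceiling price 168, quantity supplied is (168 - 166)/1.5 = 1.3333; supply is the short side, so Q = 1.3333 trades at P = 168.
PS is the triangle above supply below 168: (1/2)(1.3333)(168 - 166) = 1.3333.

1.33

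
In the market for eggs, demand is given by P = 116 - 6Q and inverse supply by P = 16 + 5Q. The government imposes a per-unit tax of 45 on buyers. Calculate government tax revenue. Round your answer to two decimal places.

225.00

Pre-tax equilibrium: 116 - 6Q = 16 + 5Q gives Q* = 9.0909, P* = 61.4545.
With the tax, buyers' net willingness to pay falls by 45: (116 - 45) - 6Q = 16 + 5Q, so Q_t = 5. Buyers pay P_b = 86; sellers receive P_s = P_b - 45 = 41.
Revenue is the tax times quantity traded: 45 x 5 = 225.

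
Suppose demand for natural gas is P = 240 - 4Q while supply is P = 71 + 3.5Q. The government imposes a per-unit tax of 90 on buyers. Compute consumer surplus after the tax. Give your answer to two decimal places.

221.90

Without the tax, 240 - 4Q = 71 + 3.5Q so Q* = 22.5333 and P* = 149.8667.
With the tax, buyers' net willingness to pay falls by 90: (240 - 90) - 4Q = 71 + 3.5Q, so Q_t = 10.5333. Buyers pay P_b = 197.8667; sellers receive P_s = P_b - 90 = 107.8667.
CS = (1/2)(Q_t)(240 - P_b) = (1/2)(10.5333)(42.1333) = 221.9022.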